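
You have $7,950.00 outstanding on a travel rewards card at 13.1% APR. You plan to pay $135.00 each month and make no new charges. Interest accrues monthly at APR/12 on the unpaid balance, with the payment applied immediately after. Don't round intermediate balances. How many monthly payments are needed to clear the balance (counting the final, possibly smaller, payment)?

Monthly rate r = 13.1%/12 = 1.09167% = 0.0109167.
Recurrence: B ← B·(1+r) − $135.00.
Month 1: interest $86.79; balance after payment $7,901.79.
Month 2: interest $86.26; balance after payment $7,853.05.
Closed form: n = −ln(1 − rB₀/P)/ln(1+r) = −ln(0.35713)/ln(1.01092) ≈ 94.834, so the balance reaches zero during payment 95.

95 payments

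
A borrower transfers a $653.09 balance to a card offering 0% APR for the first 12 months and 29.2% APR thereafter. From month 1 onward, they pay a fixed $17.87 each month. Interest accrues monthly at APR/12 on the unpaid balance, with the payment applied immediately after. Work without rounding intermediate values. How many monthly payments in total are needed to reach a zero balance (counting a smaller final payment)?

Promo months 1–12 at r₀ = 0%/12 = 0; months 13+ at r₁ = 29.2%/12 = 0.0243333.
After month 12 (no interest yet): B = $653.09 − 12·$17.87 = $438.65.
Then at r₁ with $17.87/mo: n₂ = −ln(1 − r₁·B/P)/ln(1+r₁) ≈ 37.83 → 38 more payments.

50 months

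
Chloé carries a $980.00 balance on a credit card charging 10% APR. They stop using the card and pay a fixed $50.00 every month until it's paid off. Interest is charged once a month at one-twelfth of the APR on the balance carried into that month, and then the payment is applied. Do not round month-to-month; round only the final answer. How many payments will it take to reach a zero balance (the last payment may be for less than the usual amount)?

Monthly rate r = 10%/12 = 0.833333% = 0.00833333.
Recurrence: B ← B·(1+r) − $50.00.
Month 1: interest $8.17; balance after payment $938.17.
Month 2: interest $7.82; balance after payment $895.98.
Closed form: n = −ln(1 − rB₀/P)/ln(1+r) = −ln(0.83667)/ln(1.00833) ≈ 21.489, so the balance reaches zero during payment 22.

22 payments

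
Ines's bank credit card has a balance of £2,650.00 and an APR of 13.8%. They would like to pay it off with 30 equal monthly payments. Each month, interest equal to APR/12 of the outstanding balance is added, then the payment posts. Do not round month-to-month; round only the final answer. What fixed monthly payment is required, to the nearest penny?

Monthly rate r = 13.8%/12 = 1.15% = 0.0115.
Level-payment amortization: P = B₀·r / (1 − (1+r)^(−n)) = 2650.00·0.0115 / (1 − 1.0115^(−30)).
Denominator 1 − (1+r)^(−30) = 0.29038402.
P = 30.475 / 0.29038402 ≈ 104.95.

£104.95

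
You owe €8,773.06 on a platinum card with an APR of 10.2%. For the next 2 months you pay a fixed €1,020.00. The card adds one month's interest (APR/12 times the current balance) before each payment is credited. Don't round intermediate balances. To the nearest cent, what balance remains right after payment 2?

€6,874.17

Monthly rate r = 10.2%/12 = 0.85% = 0.0085.
Each month: B ← B·(1+r) − €1,020.00.
Month 1: interest €74.57; balance after payment €7,827.63.
Month 2: interest €66.53; balance after payment €6,874.17.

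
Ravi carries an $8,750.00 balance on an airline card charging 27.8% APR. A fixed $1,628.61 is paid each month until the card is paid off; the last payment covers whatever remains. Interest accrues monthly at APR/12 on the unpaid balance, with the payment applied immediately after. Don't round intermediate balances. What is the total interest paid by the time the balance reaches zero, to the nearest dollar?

$705

Monthly rate r = 27.8%/12 = 2.31667% = 0.0231667.
Payoff takes n = ⌈−ln(1 − rB₀/P)/ln(1+r)⌉ = ⌈5.804⌉ = 6 payments; the last is $1,312.13.
Total paid = 5·$1,628.61 + $1,312.13 = $9,455.18.
Total interest = total paid − principal = $9,455.18 − $8,750.00 = $705.18.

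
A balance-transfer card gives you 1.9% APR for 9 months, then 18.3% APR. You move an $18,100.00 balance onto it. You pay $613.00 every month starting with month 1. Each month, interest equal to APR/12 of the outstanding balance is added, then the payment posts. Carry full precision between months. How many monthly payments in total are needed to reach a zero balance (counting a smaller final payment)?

Promo months 1–9 at r₀ = 1.9%/12 = 0.00158333; months 10+ at r₁ = 18.3%/12 = 0.01525.
After month 9: iterate B ← B·(1+r₀) − $613.00 for 9 months → $12,807.49.
Then at r₁ with $613.00/mo: n₂ = −ln(1 − r₁·B/P)/ln(1+r₁) ≈ 25.35 → 26 more payments.

35 payments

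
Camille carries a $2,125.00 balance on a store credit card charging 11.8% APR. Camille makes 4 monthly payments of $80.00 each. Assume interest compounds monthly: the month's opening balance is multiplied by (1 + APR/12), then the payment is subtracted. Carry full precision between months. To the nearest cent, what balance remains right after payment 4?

Monthly rate r = 11.8%/12 = 0.983333% = 0.00983333.
Each month: B ← B·(1+r) − $80.00.
Month 1: interest $20.90; balance after payment $2,065.90.
Month 2: interest $20.31; balance after payment $2,006.21.
Month 3: interest $19.73; balance after payment $1,945.94.
Month 4: interest $19.14; balance after payment $1,885.07.

$1,885.07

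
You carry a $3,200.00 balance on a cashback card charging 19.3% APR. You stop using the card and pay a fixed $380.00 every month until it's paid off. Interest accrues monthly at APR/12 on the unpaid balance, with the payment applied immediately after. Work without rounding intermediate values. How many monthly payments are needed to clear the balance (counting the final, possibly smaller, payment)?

10 months

Monthly rate r = 19.3%/12 = 1.60833% = 0.0160833.
Recurrence: B ← B·(1+r) − $380.00.
Month 1: interest $51.47; balance after payment $2,871.47.
Month 2: interest $46.18; balance after payment $2,537.65.
Closed form: n = −ln(1 − rB₀/P)/ln(1+r) = −ln(0.86456)/ln(1.01608) ≈ 9.121, so the balance reaches zero during payment 10.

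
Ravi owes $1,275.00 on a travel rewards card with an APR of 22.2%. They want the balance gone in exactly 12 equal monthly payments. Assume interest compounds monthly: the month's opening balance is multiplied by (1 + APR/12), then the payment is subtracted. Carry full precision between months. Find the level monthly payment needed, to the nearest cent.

$119.46

Monthly rate r = 22.2%/12 = 1.85% = 0.0185.
Level-payment amortization: P = B₀·r / (1 − (1+r)^(−n)) = 1275.00·0.0185 / (1 − 1.0185^(−12)).
Denominator 1 − (1+r)^(−12) = 0.197458314.
P = 23.5875 / 0.197458314 ≈ 119.46.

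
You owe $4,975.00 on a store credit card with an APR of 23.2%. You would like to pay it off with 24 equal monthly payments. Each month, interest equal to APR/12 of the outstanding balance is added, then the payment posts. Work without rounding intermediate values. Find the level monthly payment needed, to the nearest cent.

Monthly rate r = 23.2%/12 = 1.93333% = 0.0193333.
Level-payment amortization: P = B₀·r / (1 − (1+r)^(−n)) = 4975.00·0.0193333 / (1 − 1.01933^(−24)).
Denominator 1 − (1+r)^(−24) = 0.368445888.
P = 96.1833 / 0.368445888 ≈ 261.05.

$261.05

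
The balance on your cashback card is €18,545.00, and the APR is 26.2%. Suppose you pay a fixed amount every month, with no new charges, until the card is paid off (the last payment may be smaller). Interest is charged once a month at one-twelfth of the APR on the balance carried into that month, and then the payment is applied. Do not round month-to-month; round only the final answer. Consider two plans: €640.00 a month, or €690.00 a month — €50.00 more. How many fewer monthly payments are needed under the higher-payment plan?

6 fewer payments

Monthly rate r = 26.2%/12 = 2.18333% = 0.0218333.
At €640.00/mo: n = ⌈−ln(1 − rB₀/P)/ln(1+r)⌉ = 47 payments (last €236.51); total interest = total paid − €18,545.00 = €11,131.51.
At €690.00/mo: 41 payments (last €636.68); total interest €9,691.68.
Payments saved = 47 − 41 = 6.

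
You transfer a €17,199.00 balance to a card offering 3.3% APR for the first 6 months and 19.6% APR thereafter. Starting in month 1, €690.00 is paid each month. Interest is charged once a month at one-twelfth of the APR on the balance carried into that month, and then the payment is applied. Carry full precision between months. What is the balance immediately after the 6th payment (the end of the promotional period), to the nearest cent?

€13,316.17

Promo months 1–6 at r₀ = 3.3%/12 = 0.00275; months 7+ at r₁ = 19.6%/12 = 0.0163333.
After month 6: iterate B ← B·(1+r₀) − €690.00 for 6 months → €13,316.17.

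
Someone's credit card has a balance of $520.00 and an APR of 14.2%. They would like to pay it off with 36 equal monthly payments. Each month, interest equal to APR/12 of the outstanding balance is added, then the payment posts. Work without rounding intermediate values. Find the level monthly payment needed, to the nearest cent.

$17.82

Monthly rate r = 14.2%/12 = 1.18333% = 0.0118333.
Level-payment amortization: P = B₀·r / (1 − (1+r)^(−n)) = 520.00·0.0118333 / (1 − 1.01183^(−36)).
Denominator 1 − (1+r)^(−36) = 0.345248307.
P = 6.15333 / 0.345248307 ≈ 17.82.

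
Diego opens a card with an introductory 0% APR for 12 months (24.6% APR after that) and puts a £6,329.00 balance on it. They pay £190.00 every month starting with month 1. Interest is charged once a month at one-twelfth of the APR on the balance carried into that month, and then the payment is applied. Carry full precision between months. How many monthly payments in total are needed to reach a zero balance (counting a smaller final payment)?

41 payments

Promo months 1–12 at r₀ = 0%/12 = 0; months 13+ at r₁ = 24.6%/12 = 0.0205.
After month 12 (no interest yet): B = £6,329.00 − 12·£190.00 = £4,049.00.
Then at r₁ with £190.00/mo: n₂ = −ln(1 − r₁·B/P)/ln(1+r₁) ≈ 28.30 → 29 more payments.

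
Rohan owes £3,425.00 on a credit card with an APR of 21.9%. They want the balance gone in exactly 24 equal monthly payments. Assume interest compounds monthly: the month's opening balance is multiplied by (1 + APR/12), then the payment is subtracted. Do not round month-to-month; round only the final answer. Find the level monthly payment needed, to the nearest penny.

£177.51

Monthly rate r = 21.9%/12 = 1.825% = 0.01825.
Level-payment amortization: P = B₀·r / (1 − (1+r)^(−n)) = 3425.00·0.01825 / (1 − 1.01825^(−24)).
Denominator 1 − (1+r)^(−24) = 0.35212093.
P = 62.5062 / 0.35212093 ≈ 177.51.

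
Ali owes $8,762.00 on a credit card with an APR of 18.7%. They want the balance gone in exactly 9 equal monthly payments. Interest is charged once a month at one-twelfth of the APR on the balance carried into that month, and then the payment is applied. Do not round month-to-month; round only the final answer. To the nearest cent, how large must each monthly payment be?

Monthly rate r = 18.7%/12 = 1.55833% = 0.0155833.
Level-payment amortization: P = B₀·r / (1 − (1+r)^(−n)) = 8762.00·0.0155833 / (1 − 1.01558^(−9)).
Denominator 1 − (1+r)^(−9) = 0.129918541.
P = 136.541 / 0.129918541 ≈ 1050.98.

$1,050.98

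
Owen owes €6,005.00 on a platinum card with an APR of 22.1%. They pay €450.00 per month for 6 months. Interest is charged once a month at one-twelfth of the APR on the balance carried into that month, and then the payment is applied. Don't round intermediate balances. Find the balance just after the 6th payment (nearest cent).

Monthly rate r = 22.1%/12 = 1.84167% = 0.0184167.
Each month: B ← B·(1+r) − €450.00.
Month 1: interest €110.59; balance after payment €5,665.59.
Month 2: interest €104.34; balance after payment €5,319.93.
Month 3: interest €97.98; balance after payment €4,967.91.
Month 4: interest €91.49; balance after payment €4,609.40.
Month 5: interest €84.89; balance after payment €4,244.29.
Month 6: interest €78.17; balance after payment €3,872.46.

€3,872.46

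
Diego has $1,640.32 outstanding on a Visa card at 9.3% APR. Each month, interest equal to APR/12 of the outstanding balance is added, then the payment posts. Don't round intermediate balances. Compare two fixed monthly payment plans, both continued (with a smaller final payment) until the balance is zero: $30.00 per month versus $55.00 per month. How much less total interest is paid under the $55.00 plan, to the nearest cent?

$269.46

Monthly rate r = 9.3%/12 = 0.775% = 0.00775.
At $30.00/mo: n = ⌈−ln(1 − rB₀/P)/ln(1+r)⌉ = 72 payments (last $12.01); total interest = total paid − $1,640.32 = $501.69.
At $55.00/mo: 35 payments (last $2.55); total interest $232.23.
Interest saved = $501.69 − $232.23 = $269.46.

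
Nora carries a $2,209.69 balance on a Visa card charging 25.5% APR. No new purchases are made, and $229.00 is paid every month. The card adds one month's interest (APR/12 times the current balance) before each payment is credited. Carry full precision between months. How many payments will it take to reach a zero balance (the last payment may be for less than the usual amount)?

11 payments

Monthly rate r = 25.5%/12 = 2.125% = 0.02125.
Recurrence: B ← B·(1+r) − $229.00.
Month 1: interest $46.96; balance after payment $2,027.65.
Month 2: interest $43.09; balance after payment $1,841.73.
Closed form: n = −ln(1 − rB₀/P)/ln(1+r) = −ln(0.79495)/ln(1.02125) ≈ 10.913, so the balance reaches zero during payment 11.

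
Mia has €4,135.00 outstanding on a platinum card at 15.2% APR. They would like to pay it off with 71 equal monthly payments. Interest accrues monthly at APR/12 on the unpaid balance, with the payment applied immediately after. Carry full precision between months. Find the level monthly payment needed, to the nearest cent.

€88.65

Monthly rate r = 15.2%/12 = 1.26667% = 0.0126667.
Level-payment amortization: P = B₀·r / (1 − (1+r)^(−n)) = 4135.00·0.0126667 / (1 − 1.01267^(−71)).
Denominator 1 − (1+r)^(−71) = 0.590854811.
P = 52.3767 / 0.590854811 ≈ 88.65.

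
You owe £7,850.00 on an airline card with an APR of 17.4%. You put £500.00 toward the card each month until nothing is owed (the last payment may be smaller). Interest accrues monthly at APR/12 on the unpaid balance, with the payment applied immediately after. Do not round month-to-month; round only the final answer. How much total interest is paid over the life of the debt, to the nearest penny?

Monthly rate r = 17.4%/12 = 1.45% = 0.0145.
Payoff takes n = ⌈−ln(1 − rB₀/P)/ln(1+r)⌉ = ⌈17.944⌉ = 18 payments; the last is £472.11.
Total paid = 17·£500.00 + £472.11 = £8,972.11.
Total interest = total paid − principal = £8,972.11 − £7,850.00 = £1,122.11.

£1,122.11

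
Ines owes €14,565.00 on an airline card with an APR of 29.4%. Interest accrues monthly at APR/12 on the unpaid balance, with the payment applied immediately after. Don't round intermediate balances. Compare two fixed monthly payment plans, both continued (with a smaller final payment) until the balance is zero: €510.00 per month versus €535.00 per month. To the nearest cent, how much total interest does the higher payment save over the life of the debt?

€1,041.49

Monthly rate r = 29.4%/12 = 2.45% = 0.0245.
At €510.00/mo: n = ⌈−ln(1 − rB₀/P)/ln(1+r)⌉ = 50 payments (last €357.68); total interest = total paid − €14,565.00 = €10,782.68.
At €535.00/mo: 46 payments (last €231.19); total interest €9,741.19.
Interest saved = €10,782.68 − €9,741.19 = €1,041.49.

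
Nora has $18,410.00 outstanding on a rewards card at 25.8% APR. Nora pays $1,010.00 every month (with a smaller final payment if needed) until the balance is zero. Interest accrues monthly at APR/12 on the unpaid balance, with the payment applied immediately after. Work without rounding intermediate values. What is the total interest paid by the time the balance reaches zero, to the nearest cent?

Monthly rate r = 25.8%/12 = 2.15% = 0.0215.
Payoff takes n = ⌈−ln(1 − rB₀/P)/ln(1+r)⌉ = ⌈23.383⌉ = 24 payments; the last is $389.52.
Total paid = 23·$1,010.00 + $389.52 = $23,619.52.
Total interest = total paid − principal = $23,619.52 − $18,410.00 = $5,209.52.

$5,209.52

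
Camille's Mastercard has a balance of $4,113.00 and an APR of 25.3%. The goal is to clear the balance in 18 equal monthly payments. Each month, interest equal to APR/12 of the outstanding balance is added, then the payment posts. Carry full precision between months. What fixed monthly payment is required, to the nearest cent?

Monthly rate r = 25.3%/12 = 2.10833% = 0.0210833.
Level-payment amortization: P = B₀·r / (1 − (1+r)^(−n)) = 4113.00·0.0210833 / (1 − 1.02108^(−18)).
Denominator 1 − (1+r)^(−18) = 0.313091919.
P = 86.7157 / 0.313091919 ≈ 276.97.

$276.97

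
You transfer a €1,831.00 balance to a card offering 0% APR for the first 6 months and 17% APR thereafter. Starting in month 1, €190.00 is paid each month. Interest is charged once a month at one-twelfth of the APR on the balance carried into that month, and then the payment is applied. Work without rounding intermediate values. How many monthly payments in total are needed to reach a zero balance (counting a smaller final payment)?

Promo months 1–6 at r₀ = 0%/12 = 0; months 7+ at r₁ = 17%/12 = 0.0141667.
After month 6 (no interest yet): B = €1,831.00 − 6·€190.00 = €691.00.
Then at r₁ with €190.00/mo: n₂ = −ln(1 − r₁·B/P)/ln(1+r₁) ≈ 3.76 → 4 more payments.

10 months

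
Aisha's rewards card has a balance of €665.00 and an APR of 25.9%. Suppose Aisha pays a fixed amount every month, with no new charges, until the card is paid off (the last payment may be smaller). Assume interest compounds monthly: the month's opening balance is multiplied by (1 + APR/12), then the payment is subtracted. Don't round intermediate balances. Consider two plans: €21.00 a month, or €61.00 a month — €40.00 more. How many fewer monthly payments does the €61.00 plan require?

Monthly rate r = 25.9%/12 = 2.15833% = 0.0215833.
At €21.00/mo: n = ⌈−ln(1 − rB₀/P)/ln(1+r)⌉ = 54 payments (last €18.31); total interest = total paid − €665.00 = €466.31.
At €61.00/mo: 13 payments (last €34.49); total interest €101.49.
Payments saved = 54 − 13 = 41.

41 fewer payments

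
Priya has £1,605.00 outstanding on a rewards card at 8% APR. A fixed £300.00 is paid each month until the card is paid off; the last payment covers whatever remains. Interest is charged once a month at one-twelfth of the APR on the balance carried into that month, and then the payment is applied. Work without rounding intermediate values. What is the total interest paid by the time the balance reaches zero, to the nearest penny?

Monthly rate r = 8%/12 = 0.666667% = 0.00666667.
Payoff takes n = ⌈−ln(1 − rB₀/P)/ln(1+r)⌉ = ⌈5.466⌉ = 6 payments; the last is £140.01.
Total paid = 5·£300.00 + £140.01 = £1,640.01.
Total interest = total paid − principal = £1,640.01 − £1,605.00 = £35.01.

£35.01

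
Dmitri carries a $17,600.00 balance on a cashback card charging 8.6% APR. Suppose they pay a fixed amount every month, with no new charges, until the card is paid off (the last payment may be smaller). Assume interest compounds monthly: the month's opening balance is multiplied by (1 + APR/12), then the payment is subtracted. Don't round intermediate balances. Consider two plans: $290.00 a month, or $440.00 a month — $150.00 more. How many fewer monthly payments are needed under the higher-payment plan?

32 fewer payments

Monthly rate r = 8.6%/12 = 0.716667% = 0.00716667.
At $290.00/mo: n = ⌈−ln(1 − rB₀/P)/ln(1+r)⌉ = 80 payments (last $271.35); total interest = total paid − $17,600.00 = $5,581.35.
At $440.00/mo: 48 payments (last $134.31); total interest $3,214.31.
Payments saved = 80 − 48 = 32.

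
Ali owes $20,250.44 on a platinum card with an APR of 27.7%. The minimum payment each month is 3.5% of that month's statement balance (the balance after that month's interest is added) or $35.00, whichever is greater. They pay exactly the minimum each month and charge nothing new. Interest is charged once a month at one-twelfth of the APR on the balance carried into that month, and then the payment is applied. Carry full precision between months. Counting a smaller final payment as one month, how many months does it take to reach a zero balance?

283 months

Monthly rate r = 27.7%/12 = 2.30833% = 0.0230833.
While 3.5% of the post-interest balance exceeds $35.00, each month B ← (B·(1+r))·(1 − 0.035), i.e. B shrinks by the factor (1+r)·0.965 = 0.98728.
This holds for months 1–237. Entering month 238 the balance is $973.46; 3.5% of the post-interest balance is now below $35.00, so the flat $35.00 minimum applies from here.
From month 238 a fixed $35.00 at rate r clears $973.46 in 46 more payments. Total: 237 + 46 = 283 months.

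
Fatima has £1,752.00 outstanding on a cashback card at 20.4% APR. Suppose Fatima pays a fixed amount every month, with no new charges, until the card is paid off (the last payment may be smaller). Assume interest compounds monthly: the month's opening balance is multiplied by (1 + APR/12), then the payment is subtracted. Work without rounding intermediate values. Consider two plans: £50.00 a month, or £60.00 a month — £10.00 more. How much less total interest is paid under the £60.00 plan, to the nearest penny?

Monthly rate r = 20.4%/12 = 1.7% = 0.017.
At £50.00/mo: n = ⌈−ln(1 − rB₀/P)/ln(1+r)⌉ = 54 payments (last £36.04); total interest = total paid − £1,752.00 = £934.04.
At £60.00/mo: 41 payments (last £41.71); total interest £689.71.
Interest saved = £934.04 − £689.71 = £244.33.

£244.33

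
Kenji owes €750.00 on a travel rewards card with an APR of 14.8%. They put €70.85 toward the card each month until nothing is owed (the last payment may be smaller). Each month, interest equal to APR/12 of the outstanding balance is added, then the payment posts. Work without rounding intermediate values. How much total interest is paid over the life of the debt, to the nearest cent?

€58.74

Monthly rate r = 14.8%/12 = 1.23333% = 0.0123333.
Payoff takes n = ⌈−ln(1 − rB₀/P)/ln(1+r)⌉ = ⌈11.413⌉ = 12 payments; the last is €29.39.
Total paid = 11·€70.85 + €29.39 = €808.74.
Total interest = total paid − principal = €808.74 − €750.00 = €58.74.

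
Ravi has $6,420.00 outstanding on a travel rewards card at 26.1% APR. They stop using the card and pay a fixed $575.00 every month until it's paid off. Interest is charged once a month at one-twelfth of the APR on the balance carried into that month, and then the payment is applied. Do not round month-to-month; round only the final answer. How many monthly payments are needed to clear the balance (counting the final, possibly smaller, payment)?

13 payments

Monthly rate r = 26.1%/12 = 2.175% = 0.02175.
Recurrence: B ← B·(1+r) − $575.00.
Month 1: interest $139.64; balance after payment $5,984.64.
Month 2: interest $130.17; balance after payment $5,539.80.
Closed form: n = −ln(1 − rB₀/P)/ln(1+r) = −ln(0.75716)/ln(1.02175) ≈ 12.929, so the balance reaches zero during payment 13.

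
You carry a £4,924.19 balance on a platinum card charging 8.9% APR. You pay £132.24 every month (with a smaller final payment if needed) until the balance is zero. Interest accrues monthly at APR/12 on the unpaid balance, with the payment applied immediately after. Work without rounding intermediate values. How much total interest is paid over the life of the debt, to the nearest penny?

£859.98

Monthly rate r = 8.9%/12 = 0.741667% = 0.00741667.
Payoff takes n = ⌈−ln(1 − rB₀/P)/ln(1+r)⌉ = ⌈43.739⌉ = 44 payments; the last is £97.85.
Total paid = 43·£132.24 + £97.85 = £5,784.17.
Total interest = total paid − principal = £5,784.17 − £4,924.19 = £859.98.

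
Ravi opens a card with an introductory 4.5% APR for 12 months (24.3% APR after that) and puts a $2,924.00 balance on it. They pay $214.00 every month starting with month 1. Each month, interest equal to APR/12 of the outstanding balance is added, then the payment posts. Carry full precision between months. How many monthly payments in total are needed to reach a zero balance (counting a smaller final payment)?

Promo months 1–12 at r₀ = 4.5%/12 = 0.00375; months 13+ at r₁ = 24.3%/12 = 0.02025.
After month 12: iterate B ← B·(1+r₀) − $214.00 for 12 months → $436.70.
Then at r₁ with $214.00/mo: n₂ = −ln(1 − r₁·B/P)/ln(1+r₁) ≈ 2.11 → 3 more payments.

15 months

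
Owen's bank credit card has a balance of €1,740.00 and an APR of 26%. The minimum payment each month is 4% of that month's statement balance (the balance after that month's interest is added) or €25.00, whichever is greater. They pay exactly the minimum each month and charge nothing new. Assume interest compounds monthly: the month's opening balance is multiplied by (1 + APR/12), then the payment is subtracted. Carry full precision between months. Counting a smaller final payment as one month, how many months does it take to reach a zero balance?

Monthly rate r = 26%/12 = 2.16667% = 0.0216667.
While 4% of the post-interest balance exceeds €25.00, each month B ← (B·(1+r))·(1 − 0.04), i.e. B shrinks by the factor (1+r)·0.96 = 0.9808.
This holds for months 1–54. Entering month 55 the balance is €610.79; 4% of the post-interest balance is now below €25.00, so the flat €25.00 minimum applies from here.
From month 55 a fixed €25.00 at rate r clears €610.79 in 36 more payments. Total: 54 + 36 = 90 months.

90 months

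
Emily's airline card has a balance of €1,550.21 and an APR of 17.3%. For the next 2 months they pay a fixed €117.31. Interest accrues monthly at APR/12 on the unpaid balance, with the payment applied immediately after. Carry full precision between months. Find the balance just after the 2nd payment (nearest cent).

€1,358.92

Monthly rate r = 17.3%/12 = 1.44167% = 0.0144167.
Each month: B ← B·(1+r) − €117.31.
Month 1: interest €22.35; balance after payment €1,455.25.
Month 2: interest €20.98; balance after payment €1,358.92.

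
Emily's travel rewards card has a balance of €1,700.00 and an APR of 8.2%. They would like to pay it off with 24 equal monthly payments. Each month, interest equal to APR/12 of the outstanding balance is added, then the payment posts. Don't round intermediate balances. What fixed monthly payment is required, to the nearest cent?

€77.04

Monthly rate r = 8.2%/12 = 0.683333% = 0.00683333.
Level-payment amortization: P = B₀·r / (1 − (1+r)^(−n)) = 1700.00·0.00683333 / (1 − 1.00683^(−24)).
Denominator 1 − (1+r)^(−24) = 0.150784423.
P = 11.6167 / 0.150784423 ≈ 77.04.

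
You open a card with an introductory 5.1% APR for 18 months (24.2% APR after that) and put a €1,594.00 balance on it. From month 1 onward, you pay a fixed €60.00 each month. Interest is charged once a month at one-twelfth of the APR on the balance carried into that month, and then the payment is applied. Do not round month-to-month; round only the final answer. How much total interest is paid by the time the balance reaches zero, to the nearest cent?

€163.64

Promo months 1–18 at r₀ = 5.1%/12 = 0.00425; months 19+ at r₁ = 24.2%/12 = 0.0201667.
After month 18: iterate B ← B·(1+r₀) − €60.00 for 18 months → €600.53.
Then at r₁ with €60.00/mo: n₂ = −ln(1 − r₁·B/P)/ln(1+r₁) ≈ 11.29 → 12 more payments.
Total paid = 29·€60.00 + €17.64 = €1,757.64; interest = €1,757.64 − €1,594.00 = €163.64.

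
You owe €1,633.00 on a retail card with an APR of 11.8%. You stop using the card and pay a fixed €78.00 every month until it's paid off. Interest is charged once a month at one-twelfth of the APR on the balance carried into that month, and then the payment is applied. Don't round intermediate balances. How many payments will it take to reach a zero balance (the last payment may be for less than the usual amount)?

Monthly rate r = 11.8%/12 = 0.983333% = 0.00983333.
Recurrence: B ← B·(1+r) − €78.00.
Month 1: interest €16.06; balance after payment €1,571.06.
Month 2: interest €15.45; balance after payment €1,508.51.
Closed form: n = −ln(1 − rB₀/P)/ln(1+r) = −ln(0.79413)/ln(1.00983) ≈ 23.557, so the balance reaches zero during payment 24.

24 months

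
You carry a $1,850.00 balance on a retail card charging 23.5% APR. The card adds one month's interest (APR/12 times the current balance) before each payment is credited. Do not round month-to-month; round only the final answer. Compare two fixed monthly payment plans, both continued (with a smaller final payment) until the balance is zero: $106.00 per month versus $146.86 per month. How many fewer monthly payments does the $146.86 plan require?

Monthly rate r = 23.5%/12 = 1.95833% = 0.0195833.
At $106.00/mo: n = ⌈−ln(1 − rB₀/P)/ln(1+r)⌉ = 22 payments (last $60.09); total interest = total paid − $1,850.00 = $436.09.
At $146.86/mo: 15 payments (last $89.42); total interest $295.46.
Payments saved = 22 − 15 = 7.

7 fewer payments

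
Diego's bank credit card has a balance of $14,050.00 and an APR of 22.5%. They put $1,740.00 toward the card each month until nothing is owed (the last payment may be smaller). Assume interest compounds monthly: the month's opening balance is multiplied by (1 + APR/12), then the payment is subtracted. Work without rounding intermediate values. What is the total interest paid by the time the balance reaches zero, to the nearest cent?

$1,329.40

Monthly rate r = 22.5%/12 = 1.875% = 0.01875.
Payoff takes n = ⌈−ln(1 − rB₀/P)/ln(1+r)⌉ = ⌈8.837⌉ = 9 payments; the last is $1,459.40.
Total paid = 8·$1,740.00 + $1,459.40 = $15,379.40.
Total interest = total paid − principal = $15,379.40 − $14,050.00 = $1,329.40.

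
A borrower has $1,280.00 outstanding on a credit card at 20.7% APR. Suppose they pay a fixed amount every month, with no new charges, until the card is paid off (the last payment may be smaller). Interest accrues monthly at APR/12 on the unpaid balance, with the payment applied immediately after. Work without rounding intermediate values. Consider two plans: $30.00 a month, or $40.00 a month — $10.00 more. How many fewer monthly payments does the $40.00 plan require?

Monthly rate r = 20.7%/12 = 1.725% = 0.01725.
At $30.00/mo: n = ⌈−ln(1 − rB₀/P)/ln(1+r)⌉ = 78 payments (last $26.13); total interest = total paid − $1,280.00 = $1,056.13.
At $40.00/mo: 47 payments (last $37.97); total interest $597.97.
Payments saved = 78 − 47 = 31.

31 fewer payments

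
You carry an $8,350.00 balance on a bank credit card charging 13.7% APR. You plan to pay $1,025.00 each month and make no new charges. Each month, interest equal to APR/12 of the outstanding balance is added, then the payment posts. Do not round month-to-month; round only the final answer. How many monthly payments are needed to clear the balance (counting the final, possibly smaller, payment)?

9 months

Monthly rate r = 13.7%/12 = 1.14167% = 0.0114167.
Recurrence: B ← B·(1+r) − $1,025.00.
Month 1: interest $95.33; balance after payment $7,420.33.
Month 2: interest $84.72; balance after payment $6,480.04.
Closed form: n = −ln(1 − rB₀/P)/ln(1+r) = −ln(0.907)/ln(1.01142) ≈ 8.599, so the balance reaches zero during payment 9.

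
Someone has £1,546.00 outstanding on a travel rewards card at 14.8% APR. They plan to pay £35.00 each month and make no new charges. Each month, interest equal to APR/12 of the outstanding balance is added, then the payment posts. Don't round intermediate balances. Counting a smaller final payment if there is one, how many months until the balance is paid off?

65 months

Monthly rate r = 14.8%/12 = 1.23333% = 0.0123333.
Recurrence: B ← B·(1+r) − £35.00.
Month 1: interest £19.07; balance after payment £1,530.07.
Month 2: interest £18.87; balance after payment £1,513.94.
Closed form: n = −ln(1 − rB₀/P)/ln(1+r) = −ln(0.45522)/ln(1.01233) ≈ 64.202, so the balance reaches zero during payment 65.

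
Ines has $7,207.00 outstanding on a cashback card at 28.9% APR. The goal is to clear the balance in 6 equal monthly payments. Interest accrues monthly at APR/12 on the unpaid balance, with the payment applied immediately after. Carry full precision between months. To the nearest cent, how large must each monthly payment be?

Monthly rate r = 28.9%/12 = 2.40833% = 0.0240833.
Level-payment amortization: P = B₀·r / (1 − (1+r)^(−n)) = 7207.00·0.0240833 / (1 − 1.02408^(−6)).
Denominator 1 − (1+r)^(−6) = 0.133061658.
P = 173.569 / 0.133061658 ≈ 1304.42.

$1,304.42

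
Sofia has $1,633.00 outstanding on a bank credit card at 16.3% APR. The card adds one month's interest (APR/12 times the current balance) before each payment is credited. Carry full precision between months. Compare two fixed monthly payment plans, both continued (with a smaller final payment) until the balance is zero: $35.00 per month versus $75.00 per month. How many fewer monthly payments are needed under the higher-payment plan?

49 fewer payments

Monthly rate r = 16.3%/12 = 1.35833% = 0.0135833.
At $35.00/mo: n = ⌈−ln(1 − rB₀/P)/ln(1+r)⌉ = 75 payments (last $15.79); total interest = total paid − $1,633.00 = $972.79.
At $75.00/mo: 26 payments (last $74.11); total interest $316.11.
Payments saved = 75 − 26 = 49.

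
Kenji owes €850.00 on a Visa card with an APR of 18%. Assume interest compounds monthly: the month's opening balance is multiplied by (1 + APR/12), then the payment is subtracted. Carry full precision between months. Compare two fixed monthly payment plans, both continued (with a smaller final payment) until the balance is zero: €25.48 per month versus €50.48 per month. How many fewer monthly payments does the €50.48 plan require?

27 fewer payments

Monthly rate r = 18%/12 = 1.5% = 0.015.
At €25.48/mo: n = ⌈−ln(1 − rB₀/P)/ln(1+r)⌉ = 47 payments (last €15.54); total interest = total paid − €850.00 = €337.62.
At €50.48/mo: 20 payments (last €28.02); total interest €137.14.
Payments saved = 47 − 20 = 27.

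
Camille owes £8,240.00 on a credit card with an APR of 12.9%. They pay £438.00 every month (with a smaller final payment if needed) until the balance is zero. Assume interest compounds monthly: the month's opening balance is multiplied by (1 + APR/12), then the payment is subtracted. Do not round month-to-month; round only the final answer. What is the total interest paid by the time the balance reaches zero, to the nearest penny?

Monthly rate r = 12.9%/12 = 1.075% = 0.01075.
Payoff takes n = ⌈−ln(1 − rB₀/P)/ln(1+r)⌉ = ⌈21.131⌉ = 22 payments; the last is £57.58.
Total paid = 21·£438.00 + £57.58 = £9,255.58.
Total interest = total paid − principal = £9,255.58 − £8,240.00 = £1,015.58.

£1,015.58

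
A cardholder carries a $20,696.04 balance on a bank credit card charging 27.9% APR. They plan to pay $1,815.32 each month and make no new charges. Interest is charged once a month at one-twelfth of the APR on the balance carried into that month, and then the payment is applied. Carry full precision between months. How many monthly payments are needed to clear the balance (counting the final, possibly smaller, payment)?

14 payments

Monthly rate r = 27.9%/12 = 2.325% = 0.02325.
Recurrence: B ← B·(1+r) − $1,815.32.
Month 1: interest $481.18; balance after payment $19,361.90.
Month 2: interest $450.16; balance after payment $17,996.75.
Closed form: n = −ln(1 − rB₀/P)/ln(1+r) = −ln(0.73493)/ln(1.02325) ≈ 13.400, so the balance reaches zero during payment 14.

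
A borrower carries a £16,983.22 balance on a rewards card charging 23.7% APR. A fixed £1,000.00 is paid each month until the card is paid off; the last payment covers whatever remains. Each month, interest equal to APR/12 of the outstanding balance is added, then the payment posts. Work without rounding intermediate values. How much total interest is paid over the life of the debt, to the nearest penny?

£3,909.85

Monthly rate r = 23.7%/12 = 1.975% = 0.01975.
Payoff takes n = ⌈−ln(1 − rB₀/P)/ln(1+r)⌉ = ⌈20.892⌉ = 21 payments; the last is £893.07.
Total paid = 20·£1,000.00 + £893.07 = £20,893.07.
Total interest = total paid − principal = £20,893.07 − £16,983.22 = £3,909.85.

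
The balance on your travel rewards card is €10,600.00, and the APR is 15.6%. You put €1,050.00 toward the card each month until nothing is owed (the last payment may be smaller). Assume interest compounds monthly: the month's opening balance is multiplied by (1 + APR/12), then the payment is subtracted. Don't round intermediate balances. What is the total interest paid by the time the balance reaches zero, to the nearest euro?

Monthly rate r = 15.6%/12 = 1.3% = 0.013.
Payoff takes n = ⌈−ln(1 − rB₀/P)/ln(1+r)⌉ = ⌈10.892⌉ = 11 payments; the last is €937.47.
Total paid = 10·€1,050.00 + €937.47 = €11,437.47.
Total interest = total paid − principal = €11,437.47 − €10,600.00 = €837.47.

€837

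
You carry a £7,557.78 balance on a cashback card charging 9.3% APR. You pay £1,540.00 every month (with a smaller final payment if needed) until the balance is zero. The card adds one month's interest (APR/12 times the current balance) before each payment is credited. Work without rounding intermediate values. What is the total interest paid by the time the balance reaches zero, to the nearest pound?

Monthly rate r = 9.3%/12 = 0.775% = 0.00775.
Payoff takes n = ⌈−ln(1 − rB₀/P)/ln(1+r)⌉ = ⌈5.023⌉ = 6 payments; the last is £35.21.
Total paid = 5·£1,540.00 + £35.21 = £7,735.21.
Total interest = total paid − principal = £7,735.21 − £7,557.78 = £177.43.

£177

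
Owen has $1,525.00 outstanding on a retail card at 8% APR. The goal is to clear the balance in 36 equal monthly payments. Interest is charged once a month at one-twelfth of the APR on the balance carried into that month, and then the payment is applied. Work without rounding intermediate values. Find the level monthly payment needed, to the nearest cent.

$47.79

Monthly rate r = 8%/12 = 0.666667% = 0.00666667.
Level-payment amortization: P = B₀·r / (1 − (1+r)^(−n)) = 1525.00·0.00666667 / (1 − 1.00667^(−36)).
Denominator 1 − (1+r)^(−36) = 0.21274537.
P = 10.1667 / 0.21274537 ≈ 47.79.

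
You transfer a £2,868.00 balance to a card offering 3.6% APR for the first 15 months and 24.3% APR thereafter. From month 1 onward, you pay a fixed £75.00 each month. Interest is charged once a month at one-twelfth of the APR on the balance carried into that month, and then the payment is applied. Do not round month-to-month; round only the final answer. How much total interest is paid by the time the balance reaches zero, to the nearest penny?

£848.32

Promo months 1–15 at r₀ = 3.6%/12 = 0.003; months 16+ at r₁ = 24.3%/12 = 0.02025.
After month 15: iterate B ← B·(1+r₀) − £75.00 for 15 months → £1,850.87.
Then at r₁ with £75.00/mo: n₂ = −ln(1 − r₁·B/P)/ln(1+r₁) ≈ 34.55 → 35 more payments.
Total paid = 49·£75.00 + £41.32 = £3,716.32; interest = £3,716.32 − £2,868.00 = £848.32.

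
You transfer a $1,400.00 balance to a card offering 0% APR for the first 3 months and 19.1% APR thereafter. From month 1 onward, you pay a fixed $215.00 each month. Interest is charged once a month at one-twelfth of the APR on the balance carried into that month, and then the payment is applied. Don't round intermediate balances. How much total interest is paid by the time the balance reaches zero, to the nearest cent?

Promo months 1–3 at r₀ = 0%/12 = 0; months 4+ at r₁ = 19.1%/12 = 0.0159167.
After month 3 (no interest yet): B = $1,400.00 − 3·$215.00 = $755.00.
Then at r₁ with $215.00/mo: n₂ = −ln(1 − r₁·B/P)/ln(1+r₁) ≈ 3.64 → 4 more payments.
Total paid = 6·$215.00 + $138.48 = $1,428.48; interest = $1,428.48 − $1,400.00 = $28.48.

$28.48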